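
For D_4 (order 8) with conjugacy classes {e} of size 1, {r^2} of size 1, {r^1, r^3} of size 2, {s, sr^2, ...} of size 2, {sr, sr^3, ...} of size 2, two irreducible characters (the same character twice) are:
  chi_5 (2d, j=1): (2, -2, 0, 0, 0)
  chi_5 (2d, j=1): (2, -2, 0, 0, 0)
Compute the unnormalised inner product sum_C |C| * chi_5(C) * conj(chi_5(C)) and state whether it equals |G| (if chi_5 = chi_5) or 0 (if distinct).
Sum = 8 = |G| = 8; so <chi_5, chi_5> = 1 (norm-1 confirms irreducibility).

Working: Compute term by term over conjugacy classes (|C| * chi_5(C) * conj(chi_5(C))):
  1*(2)*conj(2) + 1*(-2)*conj(-2) + 2*(0)*conj(0) + 2*(0)*conj(0) + 2*(0)*conj(0)
  = (4) + (4) + (0) + (0) + (0)
  = 8.
Dividing by |G| = 8 gives 8/8 = 1, matching the row-orthogonality relation <chi_5, chi_5> = [chi_5 = chi_5].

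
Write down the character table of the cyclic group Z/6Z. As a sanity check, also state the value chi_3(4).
Character table of Z/6Z (irreps indexed chi_0,...,chi_5 with chi_k(m) = zeta_6^(k*m), zeta_6 = exp(2*pi*i/6)):
  irrep \ class  {0} (size 1)  {1} (size 1)    {2} (size 1)    {3} (size 1)  {4} (size 1)    {5} (size 1)  
  chi_0          1             1               1               1             1               1             
  chi_1          1             exp(I*pi/3)     exp(2*I*pi/3)   -1            exp(-2*I*pi/3)  exp(-I*pi/3)  
  chi_2          1             exp(2*I*pi/3)   exp(-2*I*pi/3)  1             exp(2*I*pi/3)   exp(-2*I*pi/3)
  chi_3          1             -1              1               -1            1               -1            
  chi_4          1             exp(-2*I*pi/3)  exp(2*I*pi/3)   1             exp(-2*I*pi/3)  exp(2*I*pi/3) 
  chi_5          1             exp(-I*pi/3)    exp(-2*I*pi/3)  -1            exp(2*I*pi/3)   exp(I*pi/3)   

Spot check: chi_3(4) = zeta_6^(3*4) = zeta_6^12 = 1.

Working: Z/6Z is abelian, so all 6 irreducible complex representations are 1-dimensional. They are given by chi_k(m) = zeta_6^(k*m) for k = 0,...,5. Row orthogonality: sum_m chi_k(m) conj(chi_l(m)) = 6 * [k = l].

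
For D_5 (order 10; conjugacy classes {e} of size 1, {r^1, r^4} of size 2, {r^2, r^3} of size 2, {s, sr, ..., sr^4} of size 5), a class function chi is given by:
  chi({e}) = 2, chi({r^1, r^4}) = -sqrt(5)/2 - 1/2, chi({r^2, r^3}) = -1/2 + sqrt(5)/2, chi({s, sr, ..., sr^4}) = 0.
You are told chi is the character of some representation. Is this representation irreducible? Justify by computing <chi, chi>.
Irreducible: <chi, chi> = 1.

Reasoning: <chi, chi> = (1/|G|) sum_C |C| * |chi(C)|^2 = (1/10)[1*|2|^2 + 2*|-sqrt(5)/2 - 1/2|^2 + 2*|-1/2 + sqrt(5)/2|^2 + 5*|0|^2]
  = (1/10)[(4) + (sqrt(5) + 3) + (3 - sqrt(5)) + (0)] = 10/10 = 1.
A character is irreducible iff <chi, chi> = 1, so this representation is irreducible.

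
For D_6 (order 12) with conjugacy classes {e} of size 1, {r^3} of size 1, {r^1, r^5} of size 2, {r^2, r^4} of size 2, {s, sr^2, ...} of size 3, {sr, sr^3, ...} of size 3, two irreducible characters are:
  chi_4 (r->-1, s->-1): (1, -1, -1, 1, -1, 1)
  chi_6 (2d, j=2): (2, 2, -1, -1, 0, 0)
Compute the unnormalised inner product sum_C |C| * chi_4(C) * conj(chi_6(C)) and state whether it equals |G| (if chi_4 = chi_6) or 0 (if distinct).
Sum = 0; so <chi_4, chi_6> = 0 (distinct irreducibles are orthogonal).

Explanation: Compute term by term over conjugacy classes (|C| * chi_4(C) * conj(chi_6(C))):
  1*(1)*conj(2) + 1*(-1)*conj(2) + 2*(-1)*conj(-1) + 2*(1)*conj(-1) + 3*(-1)*conj(0) + 3*(1)*conj(0)
  = (2) + (-2) + (2) + (-2) + (0) + (0)
  = 0.
Dividing by |G| = 12 gives 0/12 = 0, matching the row-orthogonality relation <chi_4, chi_6> = [chi_4 = chi_6].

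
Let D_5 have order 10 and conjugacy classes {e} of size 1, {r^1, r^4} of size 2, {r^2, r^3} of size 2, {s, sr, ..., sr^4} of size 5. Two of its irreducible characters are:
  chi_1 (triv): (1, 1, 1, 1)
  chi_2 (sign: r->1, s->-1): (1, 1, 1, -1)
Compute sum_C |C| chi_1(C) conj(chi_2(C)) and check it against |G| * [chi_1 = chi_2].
Sum = 0; so <chi_1, chi_2> = 0 (distinct irreducibles are orthogonal).

Details: Compute term by term over conjugacy classes (|C| * chi_1(C) * conj(chi_2(C))):
  1*(1)*conj(1) + 2*(1)*conj(1) + 2*(1)*conj(1) + 5*(1)*conj(-1)
  = (1) + (2) + (2) + (-5)
  = 0.
Dividing by |G| = 10 gives 0/10 = 0, matching the row-orthogonality relation <chi_1, chi_2> = [chi_1 = chi_2].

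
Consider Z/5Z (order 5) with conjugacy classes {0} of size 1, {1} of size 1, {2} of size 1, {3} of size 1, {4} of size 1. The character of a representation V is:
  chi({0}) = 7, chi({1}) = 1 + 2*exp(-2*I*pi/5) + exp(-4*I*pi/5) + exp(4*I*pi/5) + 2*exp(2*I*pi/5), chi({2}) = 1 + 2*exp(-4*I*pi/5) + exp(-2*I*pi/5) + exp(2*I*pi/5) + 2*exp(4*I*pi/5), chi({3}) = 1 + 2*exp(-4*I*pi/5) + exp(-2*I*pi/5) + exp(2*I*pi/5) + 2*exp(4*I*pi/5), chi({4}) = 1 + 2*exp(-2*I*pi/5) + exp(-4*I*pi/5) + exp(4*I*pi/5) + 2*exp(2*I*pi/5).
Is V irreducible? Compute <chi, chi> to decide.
Not irreducible (reducible): <chi, chi> = 11 > 1.

Details: <chi, chi> = (1/|G|) sum_C |C| * |chi(C)|^2 = (1/5)[1*|7|^2 + 1*|1 + 2*exp(-2*I*pi/5) + exp(-4*I*pi/5) + exp(4*I*pi/5) + 2*exp(2*I*pi/5)|^2 + 1*|1 + 2*exp(-4*I*pi/5) + exp(-2*I*pi/5) + exp(2*I*pi/5) + 2*exp(4*I*pi/5)|^2 + 1*|1 + 2*exp(-4*I*pi/5) + exp(-2*I*pi/5) + exp(2*I*pi/5) + 2*exp(4*I*pi/5)|^2 + 1*|1 + 2*exp(-2*I*pi/5) + exp(-4*I*pi/5) + exp(4*I*pi/5) + 2*exp(2*I*pi/5)|^2]
  = (1/5)[(49) + (11 + 9*exp(-2*I*pi/5) + 10*exp(-4*I*pi/5) + 10*exp(4*I*pi/5) + 9*exp(2*I*pi/5)) + (11 + 10*exp(-2*I*pi/5) + 9*exp(-4*I*pi/5) + 9*exp(4*I*pi/5) + 10*exp(2*I*pi/5)) + (11 + 10*exp(-2*I*pi/5) + 9*exp(-4*I*pi/5) + 9*exp(4*I*pi/5) + 10*exp(2*I*pi/5)) + (11 + 9*exp(-2*I*pi/5) + 10*exp(-4*I*pi/5) + 10*exp(4*I*pi/5) + 9*exp(2*I*pi/5))] = 55/5 = 11.
(Exp terms are combined using exp(i*s)*conj(exp(i*t)) = exp(i*(s-t)), and sums of them are collapsed using the identity that for every m > 1 the m distinct m-th roots of unity sum to 0, e.g. 1 + exp(2*I*pi/3) + exp(-2*I*pi/3) = 0.)
A character is irreducible iff <chi, chi> = 1, so this representation is reducible.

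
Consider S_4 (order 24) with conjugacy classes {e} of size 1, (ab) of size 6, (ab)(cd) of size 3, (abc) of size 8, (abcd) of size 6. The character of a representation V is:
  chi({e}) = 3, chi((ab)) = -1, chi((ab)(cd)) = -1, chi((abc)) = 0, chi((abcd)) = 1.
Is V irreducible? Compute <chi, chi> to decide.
Irreducible: <chi, chi> = 1.

Details: <chi, chi> = (1/|G|) sum_C |C| * |chi(C)|^2 = (1/24)[1*|3|^2 + 6*|-1|^2 + 3*|-1|^2 + 8*|0|^2 + 6*|1|^2]
  = (1/24)[(9) + (6) + (3) + (0) + (6)] = 24/24 = 1.
A character is irreducible iff <chi, chi> = 1, so this representation is irreducible.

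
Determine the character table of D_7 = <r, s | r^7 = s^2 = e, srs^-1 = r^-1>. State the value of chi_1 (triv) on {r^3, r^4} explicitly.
Conjugacy classes: {e} of size 1, {r^1, r^6} of size 2, {r^2, r^5} of size 2, {r^3, r^4} of size 2, {s, sr, ..., sr^6} of size 7.
Character table:
  irrep \ class              {e} (size 1)  {r^1, r^6} (size 2)  {r^2, r^5} (size 2)  {r^3, r^4} (size 2)  {s, sr, ..., sr^6} (size 7)
  chi_1 (triv)               1             1                    1                    1                    1                          
  chi_2 (sign: r->1, s->-1)  1             1                    1                    1                    -1                         
  chi_3 (2d, j=1)            2             2*cos(2*pi/7)        -2*cos(3*pi/7)       -2*cos(pi/7)         0                          
  chi_4 (2d, j=2)            2             -2*cos(3*pi/7)       -2*cos(pi/7)         2*cos(2*pi/7)        0                          
  chi_5 (2d, j=3)            2             -2*cos(pi/7)         2*cos(2*pi/7)        -2*cos(3*pi/7)       0                          

Spot check: chi_1 (triv) on {r^3, r^4} = 1.

Proof sketch: D_7 has order 2*7 = 14 with 5 conjugacy classes, hence 5 irreducibles. Sum of squared dims 1 + 1 + 4 + 4 + 4 = 14 = |G|. Linear characters come from the abelianisation; the 2-dimensional irreps have character r^k -> 2*cos(2*pi*j*k/7), reflections -> 0.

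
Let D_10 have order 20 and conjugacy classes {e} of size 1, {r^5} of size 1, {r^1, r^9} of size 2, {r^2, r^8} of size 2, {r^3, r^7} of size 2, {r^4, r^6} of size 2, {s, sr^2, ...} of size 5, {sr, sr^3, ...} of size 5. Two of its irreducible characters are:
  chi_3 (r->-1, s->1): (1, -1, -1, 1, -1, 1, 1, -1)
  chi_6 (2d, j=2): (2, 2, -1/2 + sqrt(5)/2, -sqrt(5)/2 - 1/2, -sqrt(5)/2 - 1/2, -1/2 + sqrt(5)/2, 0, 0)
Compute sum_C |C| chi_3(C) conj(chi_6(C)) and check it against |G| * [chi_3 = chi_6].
Sum = 0; so <chi_3, chi_6> = 0 (distinct irreducibles are orthogonal).

Solution. Compute term by term over conjugacy classes (|C| * chi_3(C) * conj(chi_6(C))):
  1*(1)*conj(2) + 1*(-1)*conj(2) + 2*(-1)*conj(-1/2 + sqrt(5)/2) + 2*(1)*conj(-sqrt(5)/2 - 1/2) + 2*(-1)*conj(-sqrt(5)/2 - 1/2) + 2*(1)*conj(-1/2 + sqrt(5)/2) + 5*(1)*conj(0) + 5*(-1)*conj(0)
  = (2) + (-2) + (1 - sqrt(5)) + (-sqrt(5) - 1) + (1 + sqrt(5)) + (-1 + sqrt(5)) + (0) + (0)
  = 0.
Dividing by |G| = 20 gives 0/20 = 0, matching the row-orthogonality relation <chi_3, chi_6> = [chi_3 = chi_6].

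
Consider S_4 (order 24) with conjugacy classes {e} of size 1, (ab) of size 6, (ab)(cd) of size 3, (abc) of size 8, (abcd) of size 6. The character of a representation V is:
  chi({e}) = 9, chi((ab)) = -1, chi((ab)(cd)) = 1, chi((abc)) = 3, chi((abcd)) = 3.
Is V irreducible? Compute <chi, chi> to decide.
Not irreducible (reducible): <chi, chi> = 9 > 1.

Why: <chi, chi> = (1/|G|) sum_C |C| * |chi(C)|^2 = (1/24)[1*|9|^2 + 6*|-1|^2 + 3*|1|^2 + 8*|3|^2 + 6*|3|^2]
  = (1/24)[(81) + (6) + (3) + (72) + (54)] = 216/24 = 9.
A character is irreducible iff <chi, chi> = 1, so this representation is reducible.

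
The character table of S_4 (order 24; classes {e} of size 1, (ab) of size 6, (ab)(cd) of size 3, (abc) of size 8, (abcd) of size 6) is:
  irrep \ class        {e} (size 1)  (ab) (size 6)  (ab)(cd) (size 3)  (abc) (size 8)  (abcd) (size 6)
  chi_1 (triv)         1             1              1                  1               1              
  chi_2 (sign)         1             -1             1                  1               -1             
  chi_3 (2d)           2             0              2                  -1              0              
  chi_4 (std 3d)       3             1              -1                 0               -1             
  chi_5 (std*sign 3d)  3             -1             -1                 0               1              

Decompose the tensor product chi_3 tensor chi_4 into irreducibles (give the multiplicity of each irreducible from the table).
chi_3 tensor chi_4 = chi_4 + chi_5 (all other irreducibles have multiplicity 0).

The character of a tensor product is the pointwise product (chi_3 * chi_4)(C) = chi_3(C) * chi_4(C):
  {e}: (2)*(3), (ab): (0)*(1), (ab)(cd): (2)*(-1), (abc): (-1)*(0), (abcd): (0)*(-1)
so (chi_3 * chi_4) takes values
  {e} -> 6, (ab) -> 0, (ab)(cd) -> -2, (abc) -> 0, (abcd) -> 0.
Now take the inner product of this character with each irreducible chi from the table, <chi_3*chi_4, chi> = (1/24) sum_C |C| (chi_3*chi_4)(C) conj(chi(C)):
  <chi_3*chi_4, chi_1> = (1/24)[1*(6)*conj(1) + 6*(0)*conj(1) + 3*(-2)*conj(1) + 8*(0)*conj(1) + 6*(0)*conj(1)]
      = (1/24)[(6) + (0) + (-6) + (0) + (0)] = 0/24 = 0
  <chi_3*chi_4, chi_2> = (1/24)[1*(6)*conj(1) + 6*(0)*conj(-1) + 3*(-2)*conj(1) + 8*(0)*conj(1) + 6*(0)*conj(-1)]
      = (1/24)[(6) + (0) + (-6) + (0) + (0)] = 0/24 = 0
  <chi_3*chi_4, chi_3> = (1/24)[1*(6)*conj(2) + 6*(0)*conj(0) + 3*(-2)*conj(2) + 8*(0)*conj(-1) + 6*(0)*conj(0)]
      = (1/24)[(12) + (0) + (-12) + (0) + (0)] = 0/24 = 0
  <chi_3*chi_4, chi_4> = (1/24)[1*(6)*conj(3) + 6*(0)*conj(1) + 3*(-2)*conj(-1) + 8*(0)*conj(0) + 6*(0)*conj(-1)]
      = (1/24)[(18) + (0) + (6) + (0) + (0)] = 24/24 = 1
  <chi_3*chi_4, chi_5> = (1/24)[1*(6)*conj(3) + 6*(0)*conj(-1) + 3*(-2)*conj(-1) + 8*(0)*conj(0) + 6*(0)*conj(1)]
      = (1/24)[(18) + (0) + (6) + (0) + (0)] = 24/24 = 1
Hence the multiplicities are chi_4: 1, chi_5: 1. Dimension check: dim(chi_3)*dim(chi_4) = 2*3 = 6 and sum (mult * dim) = 1*3 + 1*3 = 6.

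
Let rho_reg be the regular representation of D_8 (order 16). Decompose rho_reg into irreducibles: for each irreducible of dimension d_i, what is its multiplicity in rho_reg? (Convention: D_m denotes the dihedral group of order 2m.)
Each irreducible V_i of dimension d_i appears with multiplicity d_i, i.e. rho_reg = (direct sum over all irreducibles V_i) d_i V_i. The irreducible dimensions for D_8 are 1, 1, 1, 1, 2, 2, 2: 4 irreducibles of dimension 1, each with multiplicity 1; 3 irreducibles of dimension 2, each with multiplicity 2. Total dimension 4*1*1 + 3*2*2 = 16 = |G|.

Derivation: General theorem: in the regular representation of a finite group G, each irreducible appears with multiplicity equal to its dimension. Check: dim(rho_reg) = sum d_i^2 = 1 + 1 + 1 + 1 + 4 + 4 + 4 = 16 = |G|.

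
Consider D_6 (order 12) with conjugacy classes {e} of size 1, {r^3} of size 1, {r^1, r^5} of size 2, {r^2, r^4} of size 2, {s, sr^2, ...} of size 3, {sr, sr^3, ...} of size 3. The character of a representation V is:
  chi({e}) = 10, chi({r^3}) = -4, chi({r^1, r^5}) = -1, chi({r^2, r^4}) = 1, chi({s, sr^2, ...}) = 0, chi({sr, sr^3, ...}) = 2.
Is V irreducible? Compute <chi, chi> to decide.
Not irreducible (reducible): <chi, chi> = 11 > 1.

<chi, chi> = (1/|G|) sum_C |C| * |chi(C)|^2 = (1/12)[1*|10|^2 + 1*|-4|^2 + 2*|-1|^2 + 2*|1|^2 + 3*|0|^2 + 3*|2|^2]
  = (1/12)[(100) + (16) + (2) + (2) + (0) + (12)] = 132/12 = 11.
A character is irreducible iff <chi, chi> = 1, so this representation is reducible.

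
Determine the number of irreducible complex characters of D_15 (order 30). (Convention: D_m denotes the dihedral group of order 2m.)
9

Derivation: The number of irreducible complex representations of a finite group equals its number of conjugacy classes. D_15 has 9 conjugacy classes ((n+3)/2 for n odd), so D_15 (order 30) has exactly 9 irreducible complex representations.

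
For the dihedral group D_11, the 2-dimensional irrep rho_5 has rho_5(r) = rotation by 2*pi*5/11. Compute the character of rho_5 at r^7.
chi_{rho_5}(r^7) = 2*cos(2*pi*5*7/11) = 2*cos(70*pi/11)

Solution. rho_5(r^7) is rotation by angle 2*pi*5*7/11, whose trace is 2*cos(2*pi*5*7/11) = 2*cos(70*pi/11).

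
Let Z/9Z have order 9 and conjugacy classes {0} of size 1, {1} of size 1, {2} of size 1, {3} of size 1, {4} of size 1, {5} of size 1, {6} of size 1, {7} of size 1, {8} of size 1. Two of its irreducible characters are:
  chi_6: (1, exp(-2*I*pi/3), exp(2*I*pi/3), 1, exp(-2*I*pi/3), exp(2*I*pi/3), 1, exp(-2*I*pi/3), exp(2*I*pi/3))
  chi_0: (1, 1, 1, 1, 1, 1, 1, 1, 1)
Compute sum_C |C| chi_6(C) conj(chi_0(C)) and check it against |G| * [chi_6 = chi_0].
Sum = 0; so <chi_6, chi_0> = 0 (distinct irreducibles are orthogonal).

Details: Compute term by term over conjugacy classes (|C| * chi_6(C) * conj(chi_0(C))):
  1*(1)*conj(1) + 1*(exp(-2*I*pi/3))*conj(1) + 1*(exp(2*I*pi/3))*conj(1) + 1*(1)*conj(1) + 1*(exp(-2*I*pi/3))*conj(1) + 1*(exp(2*I*pi/3))*conj(1) + 1*(1)*conj(1) + 1*(exp(-2*I*pi/3))*conj(1) + 1*(exp(2*I*pi/3))*conj(1)
  = (1) + (exp(-2*I*pi/3)) + (exp(2*I*pi/3)) + (1) + (exp(-2*I*pi/3)) + (exp(2*I*pi/3)) + (1) + (exp(-2*I*pi/3)) + (exp(2*I*pi/3))
  = 0.
(Exp terms are combined using exp(i*s)*conj(exp(i*t)) = exp(i*(s-t)), and sums of them are collapsed using the identity that for every m > 1 the m distinct m-th roots of unity sum to 0, e.g. 1 + exp(2*I*pi/3) + exp(-2*I*pi/3) = 0.)
Dividing by |G| = 9 gives 0/9 = 0, matching the row-orthogonality relation <chi_6, chi_0> = [chi_6 = chi_0].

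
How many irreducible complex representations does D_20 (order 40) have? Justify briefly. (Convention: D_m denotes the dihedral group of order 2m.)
13

Derivation: The number of irreducible complex representations of a finite group equals its number of conjugacy classes. D_20 has 13 conjugacy classes (n/2 + 3 for n even), so D_20 (order 40) has exactly 13 irreducible complex representations.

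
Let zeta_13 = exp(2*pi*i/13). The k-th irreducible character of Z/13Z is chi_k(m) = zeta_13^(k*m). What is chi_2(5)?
chi_2(5) = zeta_13^10 = exp(-6*I*pi/13)

Details: chi_2(5) = zeta_13^(2*5) = zeta_13^10. Since zeta_13^13 = 1, this equals zeta_13^10 = exp(2*pi*i*10/13) = exp(-6*I*pi/13).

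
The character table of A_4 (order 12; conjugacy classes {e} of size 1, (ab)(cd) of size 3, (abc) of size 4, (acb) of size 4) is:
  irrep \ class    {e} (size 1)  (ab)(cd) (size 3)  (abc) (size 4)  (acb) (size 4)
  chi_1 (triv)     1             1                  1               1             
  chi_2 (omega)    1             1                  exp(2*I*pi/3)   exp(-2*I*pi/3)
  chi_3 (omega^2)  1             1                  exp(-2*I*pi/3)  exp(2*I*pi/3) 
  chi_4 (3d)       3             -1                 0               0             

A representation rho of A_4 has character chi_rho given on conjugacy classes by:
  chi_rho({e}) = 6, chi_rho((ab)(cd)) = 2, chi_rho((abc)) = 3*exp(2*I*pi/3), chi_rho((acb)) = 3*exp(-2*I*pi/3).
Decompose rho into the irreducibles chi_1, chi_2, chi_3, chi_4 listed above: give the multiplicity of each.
Multiplicities: chi_1: 0, chi_2: 3, chi_3: 0, chi_4: 1.

Argument: Use <chi_rho, chi> = (1/|G|) sum_C |C| * chi_rho(C) * conj(chi(C)) with |G| = 12 for each irreducible chi in the table:
  <chi_rho, chi_1> = (1/12)[1*(6)*conj(1) + 3*(2)*conj(1) + 4*(3*exp(2*I*pi/3))*conj(1) + 4*(3*exp(-2*I*pi/3))*conj(1)]
      = (1/12)[(6) + (6) + (12*exp(2*I*pi/3)) + (12*exp(-2*I*pi/3))] = 0/12 = 0
  <chi_rho, chi_2> = (1/12)[1*(6)*conj(1) + 3*(2)*conj(1) + 4*(3*exp(2*I*pi/3))*conj(exp(2*I*pi/3)) + 4*(3*exp(-2*I*pi/3))*conj(exp(-2*I*pi/3))]
      = (1/12)[(6) + (6) + (12) + (12)] = 36/12 = 3
  <chi_rho, chi_3> = (1/12)[1*(6)*conj(1) + 3*(2)*conj(1) + 4*(3*exp(2*I*pi/3))*conj(exp(-2*I*pi/3)) + 4*(3*exp(-2*I*pi/3))*conj(exp(2*I*pi/3))]
      = (1/12)[(6) + (6) + (12*exp(-2*I*pi/3)) + (12*exp(2*I*pi/3))] = 0/12 = 0
  <chi_rho, chi_4> = (1/12)[1*(6)*conj(3) + 3*(2)*conj(-1) + 4*(3*exp(2*I*pi/3))*conj(0) + 4*(3*exp(-2*I*pi/3))*conj(0)]
      = (1/12)[(18) + (-6) + (0) + (0)] = 12/12 = 1
(Exp terms are combined using exp(i*s)*conj(exp(i*t)) = exp(i*(s-t)), and sums of them are collapsed using the identity that for every m > 1 the m distinct m-th roots of unity sum to 0, e.g. 1 + exp(2*I*pi/3) + exp(-2*I*pi/3) = 0.)
Dimension check: dim(rho) = sum (mult * dim) = 0*1 + 3*1 + 0*1 + 1*3 = 6 = chi_rho(e) = 6.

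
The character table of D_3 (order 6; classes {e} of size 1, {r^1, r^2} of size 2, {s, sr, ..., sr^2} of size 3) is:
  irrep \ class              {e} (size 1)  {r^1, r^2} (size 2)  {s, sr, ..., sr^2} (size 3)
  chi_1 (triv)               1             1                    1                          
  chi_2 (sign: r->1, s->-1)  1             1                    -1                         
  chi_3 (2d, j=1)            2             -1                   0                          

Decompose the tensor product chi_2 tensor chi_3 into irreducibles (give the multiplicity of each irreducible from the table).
chi_2 tensor chi_3 = chi_3 (all other irreducibles have multiplicity 0).

Derivation: The character of a tensor product is the pointwise product (chi_2 * chi_3)(C) = chi_2(C) * chi_3(C):
  {e}: (1)*(2), {r^1, r^2}: (1)*(-1), {s, sr, ..., sr^2}: (-1)*(0)
so (chi_2 * chi_3) takes values
  {e} -> 2, {r^1, r^2} -> -1, {s, sr, ..., sr^2} -> 0.
Now take the inner product of this character with each irreducible chi from the table, <chi_2*chi_3, chi> = (1/6) sum_C |C| (chi_2*chi_3)(C) conj(chi(C)):
  <chi_2*chi_3, chi_1> = (1/6)[1*(2)*conj(1) + 2*(-1)*conj(1) + 3*(0)*conj(1)]
      = (1/6)[(2) + (-2) + (0)] = 0/6 = 0
  <chi_2*chi_3, chi_2> = (1/6)[1*(2)*conj(1) + 2*(-1)*conj(1) + 3*(0)*conj(-1)]
      = (1/6)[(2) + (-2) + (0)] = 0/6 = 0
  <chi_2*chi_3, chi_3> = (1/6)[1*(2)*conj(2) + 2*(-1)*conj(-1) + 3*(0)*conj(0)]
      = (1/6)[(4) + (2) + (0)] = 6/6 = 1
Hence the multiplicities are chi_3: 1. Dimension check: dim(chi_2)*dim(chi_3) = 1*2 = 2 and sum (mult * dim) = 1*2 = 2.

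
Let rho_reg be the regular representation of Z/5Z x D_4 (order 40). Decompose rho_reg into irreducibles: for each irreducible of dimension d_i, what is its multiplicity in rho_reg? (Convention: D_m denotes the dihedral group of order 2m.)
Each irreducible V_i of dimension d_i appears with multiplicity d_i, i.e. rho_reg = (direct sum over all irreducibles V_i) d_i V_i. The irreducible dimensions for Z/5Z x D_4 are 1, 1, 1, 1, 1, 1, 1, 1, 1, 1, 1, 1, 1, 1, 1, 1, 1, 1, 1, 1, 2, 2, 2, 2, 2: 20 irreducibles of dimension 1, each with multiplicity 1; 5 irreducibles of dimension 2, each with multiplicity 2. Total dimension 20*1*1 + 5*2*2 = 40 = |G|.

Proof sketch: General theorem: in the regular representation of a finite group G, each irreducible appears with multiplicity equal to its dimension. Check: dim(rho_reg) = sum d_i^2 = 1 + 1 + 1 + 1 + 1 + 1 + 1 + 1 + 1 + 1 + 1 + 1 + 1 + 1 + 1 + 1 + 1 + 1 + 1 + 1 + 4 + 4 + 4 + 4 + 4 = 40 = |G|.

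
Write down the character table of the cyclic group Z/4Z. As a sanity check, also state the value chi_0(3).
Character table of Z/4Z (irreps indexed chi_0,...,chi_3 with chi_k(m) = zeta_4^(k*m), zeta_4 = exp(2*pi*i/4)):
  irrep \ class  {0} (size 1)  {1} (size 1)  {2} (size 1)  {3} (size 1)
  chi_0          1             1             1             1           
  chi_1          1             I             -1            -I          
  chi_2          1             -1            1             -1          
  chi_3          1             -I            -1            I           

Spot check: chi_0(3) = zeta_4^(0*3) = zeta_4^0 = 1.

Solution. Z/4Z is abelian, so all 4 irreducible complex representations are 1-dimensional. They are given by chi_k(m) = zeta_4^(k*m) for k = 0,...,3. Row orthogonality: sum_m chi_k(m) conj(chi_l(m)) = 4 * [k = l].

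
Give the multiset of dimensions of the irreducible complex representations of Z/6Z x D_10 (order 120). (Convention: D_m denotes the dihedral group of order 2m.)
Dimensions: 1, 1, 1, 1, 1, 1, 1, 1, 1, 1, 1, 1, 1, 1, 1, 1, 1, 1, 1, 1, 1, 1, 1, 1, 2, 2, 2, 2, 2, 2, 2, 2, 2, 2, 2, 2, 2, 2, 2, 2, 2, 2, 2, 2, 2, 2, 2, 2

Derivation: There are 48 irreducibles (= number of conjugacy classes). Their dimensions d_i satisfy sum d_i^2 = |G| = 120: 1 + 1 + 1 + 1 + 1 + 1 + 1 + 1 + 1 + 1 + 1 + 1 + 1 + 1 + 1 + 1 + 1 + 1 + 1 + 1 + 1 + 1 + 1 + 1 + 4 + 4 + 4 + 4 + 4 + 4 + 4 + 4 + 4 + 4 + 4 + 4 + 4 + 4 + 4 + 4 + 4 + 4 + 4 + 4 + 4 + 4 + 4 + 4 = 120. (For the product with Z/6Z: each of the 6 1-dim characters of Z/6Z tensors with each irrep of D_10, giving 6 copies of each D_10-dimension.)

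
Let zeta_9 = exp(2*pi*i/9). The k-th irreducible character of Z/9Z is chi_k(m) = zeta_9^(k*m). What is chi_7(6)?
chi_7(6) = zeta_9^42 = exp(-2*I*pi/3)

Derivation: chi_7(6) = zeta_9^(7*6) = zeta_9^42. Since zeta_9^9 = 1, this equals zeta_9^6 = exp(2*pi*i*6/9) = exp(-2*I*pi/3).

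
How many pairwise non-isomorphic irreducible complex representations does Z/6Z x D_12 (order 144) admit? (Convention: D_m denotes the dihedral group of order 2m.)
54

Solution. The number of irreducible complex representations of a finite group equals its number of conjugacy classes. For a direct product, #classes(G x H) = #classes(G) * #classes(H). Z/6Z has 6 classes (abelian), D_12 has 9 classes, so 6 * 9 = 54, so Z/6Z x D_12 (order 144) has exactly 54 irreducible complex representations.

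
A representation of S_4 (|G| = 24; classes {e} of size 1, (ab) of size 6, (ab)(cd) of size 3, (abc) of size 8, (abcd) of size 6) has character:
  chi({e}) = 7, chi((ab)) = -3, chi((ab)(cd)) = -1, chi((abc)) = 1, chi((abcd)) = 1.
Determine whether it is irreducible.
Not irreducible (reducible): <chi, chi> = 5 > 1.

Justification: <chi, chi> = (1/|G|) sum_C |C| * |chi(C)|^2 = (1/24)[1*|7|^2 + 6*|-3|^2 + 3*|-1|^2 + 8*|1|^2 + 6*|1|^2]
  = (1/24)[(49) + (54) + (3) + (8) + (6)] = 120/24 = 5.
A character is irreducible iff <chi, chi> = 1, so this representation is reducible.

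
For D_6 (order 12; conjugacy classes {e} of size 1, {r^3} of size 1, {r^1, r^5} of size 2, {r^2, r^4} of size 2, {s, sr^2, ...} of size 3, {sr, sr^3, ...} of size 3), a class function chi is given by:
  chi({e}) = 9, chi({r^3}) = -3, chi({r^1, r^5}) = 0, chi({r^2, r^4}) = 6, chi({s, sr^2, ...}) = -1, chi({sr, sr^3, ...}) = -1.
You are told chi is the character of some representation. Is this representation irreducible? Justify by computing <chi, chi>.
Not irreducible (reducible): <chi, chi> = 14 > 1.

Explanation: <chi, chi> = (1/|G|) sum_C |C| * |chi(C)|^2 = (1/12)[1*|9|^2 + 1*|-3|^2 + 2*|0|^2 + 2*|6|^2 + 3*|-1|^2 + 3*|-1|^2]
  = (1/12)[(81) + (9) + (0) + (72) + (3) + (3)] = 168/12 = 14.
A character is irreducible iff <chi, chi> = 1, so this representation is reducible.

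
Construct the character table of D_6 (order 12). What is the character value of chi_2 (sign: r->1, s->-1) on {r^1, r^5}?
Conjugacy classes: {e} of size 1, {r^3} of size 1, {r^1, r^5} of size 2, {r^2, r^4} of size 2, {s, sr^2, ...} of size 3, {sr, sr^3, ...} of size 3.
Character table:
  irrep \ class              {e} (size 1)  {r^3} (size 1)  {r^1, r^5} (size 2)  {r^2, r^4} (size 2)  {s, sr^2, ...} (size 3)  {sr, sr^3, ...} (size 3)
  chi_1 (triv)               1             1               1                    1                    1                        1                       
  chi_2 (sign: r->1, s->-1)  1             1               1                    1                    -1                       -1                      
  chi_3 (r->-1, s->1)        1             -1              -1                   1                    1                        -1                      
  chi_4 (r->-1, s->-1)       1             -1              -1                   1                    -1                       1                       
  chi_5 (2d, j=1)            2             -2              1                    -1                   0                        0                       
  chi_6 (2d, j=2)            2             2               -1                   -1                   0                        0                       

Spot check: chi_2 (sign: r->1, s->-1) on {r^1, r^5} = 1.

Explanation: D_6 has order 2*6 = 12 with 6 conjugacy classes, hence 6 irreducibles. Sum of squared dims 1 + 1 + 1 + 1 + 4 + 4 = 12 = |G|. Linear characters come from the abelianisation; the 2-dimensional irreps have character r^k -> 2*cos(2*pi*j*k/6), reflections -> 0.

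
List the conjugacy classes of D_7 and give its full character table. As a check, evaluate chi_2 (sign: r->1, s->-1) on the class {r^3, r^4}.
Conjugacy classes: {e} of size 1, {r^1, r^6} of size 2, {r^2, r^5} of size 2, {r^3, r^4} of size 2, {s, sr, ..., sr^6} of size 7.
Character table:
  irrep \ class              {e} (size 1)  {r^1, r^6} (size 2)  {r^2, r^5} (size 2)  {r^3, r^4} (size 2)  {s, sr, ..., sr^6} (size 7)
  chi_1 (triv)               1             1                    1                    1                    1                          
  chi_2 (sign: r->1, s->-1)  1             1                    1                    1                    -1                         
  chi_3 (2d, j=1)            2             2*cos(2*pi/7)        -2*cos(3*pi/7)       -2*cos(pi/7)         0                          
  chi_4 (2d, j=2)            2             -2*cos(3*pi/7)       -2*cos(pi/7)         2*cos(2*pi/7)        0                          
  chi_5 (2d, j=3)            2             -2*cos(pi/7)         2*cos(2*pi/7)        -2*cos(3*pi/7)       0                          

Spot check: chi_2 (sign: r->1, s->-1) on {r^3, r^4} = 1.

Reasoning: D_7 has order 2*7 = 14 with 5 conjugacy classes, hence 5 irreducibles. Sum of squared dims 1 + 1 + 4 + 4 + 4 = 14 = |G|. Linear characters come from the abelianisation; the 2-dimensional irreps have character r^k -> 2*cos(2*pi*j*k/7), reflections -> 0.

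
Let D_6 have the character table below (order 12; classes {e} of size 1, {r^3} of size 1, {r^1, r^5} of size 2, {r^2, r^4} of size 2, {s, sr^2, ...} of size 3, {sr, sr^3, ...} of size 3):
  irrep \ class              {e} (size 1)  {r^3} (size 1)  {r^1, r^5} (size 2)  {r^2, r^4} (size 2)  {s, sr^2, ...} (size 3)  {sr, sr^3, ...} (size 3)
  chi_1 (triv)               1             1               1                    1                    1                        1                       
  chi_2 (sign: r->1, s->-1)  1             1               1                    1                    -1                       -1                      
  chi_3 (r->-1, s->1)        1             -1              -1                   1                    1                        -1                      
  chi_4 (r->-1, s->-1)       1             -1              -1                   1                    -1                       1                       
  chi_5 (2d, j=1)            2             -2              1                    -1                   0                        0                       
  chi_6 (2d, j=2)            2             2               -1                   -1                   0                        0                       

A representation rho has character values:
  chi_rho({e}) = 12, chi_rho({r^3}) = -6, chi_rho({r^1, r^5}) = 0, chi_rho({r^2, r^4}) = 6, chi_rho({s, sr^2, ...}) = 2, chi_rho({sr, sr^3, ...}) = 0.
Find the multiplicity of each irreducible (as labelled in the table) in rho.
Multiplicities: chi_1: 2, chi_2: 1, chi_3: 3, chi_4: 2, chi_5: 2, chi_6: 0.

Explanation: Use <chi_rho, chi> = (1/|G|) sum_C |C| * chi_rho(C) * conj(chi(C)) with |G| = 12 for each irreducible chi in the table:
  <chi_rho, chi_1> = (1/12)[1*(12)*conj(1) + 1*(-6)*conj(1) + 2*(0)*conj(1) + 2*(6)*conj(1) + 3*(2)*conj(1) + 3*(0)*conj(1)]
      = (1/12)[(12) + (-6) + (0) + (12) + (6) + (0)] = 24/12 = 2
  <chi_rho, chi_2> = (1/12)[1*(12)*conj(1) + 1*(-6)*conj(1) + 2*(0)*conj(1) + 2*(6)*conj(1) + 3*(2)*conj(-1) + 3*(0)*conj(-1)]
      = (1/12)[(12) + (-6) + (0) + (12) + (-6) + (0)] = 12/12 = 1
  <chi_rho, chi_3> = (1/12)[1*(12)*conj(1) + 1*(-6)*conj(-1) + 2*(0)*conj(-1) + 2*(6)*conj(1) + 3*(2)*conj(1) + 3*(0)*conj(-1)]
      = (1/12)[(12) + (6) + (0) + (12) + (6) + (0)] = 36/12 = 3
  <chi_rho, chi_4> = (1/12)[1*(12)*conj(1) + 1*(-6)*conj(-1) + 2*(0)*conj(-1) + 2*(6)*conj(1) + 3*(2)*conj(-1) + 3*(0)*conj(1)]
      = (1/12)[(12) + (6) + (0) + (12) + (-6) + (0)] = 24/12 = 2
  <chi_rho, chi_5> = (1/12)[1*(12)*conj(2) + 1*(-6)*conj(-2) + 2*(0)*conj(1) + 2*(6)*conj(-1) + 3*(2)*conj(0) + 3*(0)*conj(0)]
      = (1/12)[(24) + (12) + (0) + (-12) + (0) + (0)] = 24/12 = 2
  <chi_rho, chi_6> = (1/12)[1*(12)*conj(2) + 1*(-6)*conj(2) + 2*(0)*conj(-1) + 2*(6)*conj(-1) + 3*(2)*conj(0) + 3*(0)*conj(0)]
      = (1/12)[(24) + (-12) + (0) + (-12) + (0) + (0)] = 0/12 = 0
Dimension check: dim(rho) = sum (mult * dim) = 2*1 + 1*1 + 3*1 + 2*1 + 2*2 + 0*2 = 12 = chi_rho(e) = 12.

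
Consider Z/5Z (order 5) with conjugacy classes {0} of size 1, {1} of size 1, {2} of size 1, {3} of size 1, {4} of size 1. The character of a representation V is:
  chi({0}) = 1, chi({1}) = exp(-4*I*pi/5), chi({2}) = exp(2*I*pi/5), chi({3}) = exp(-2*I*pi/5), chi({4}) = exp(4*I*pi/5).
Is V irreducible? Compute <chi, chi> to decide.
Irreducible: <chi, chi> = 1.

Justification: <chi, chi> = (1/|G|) sum_C |C| * |chi(C)|^2 = (1/5)[1*|1|^2 + 1*|exp(-4*I*pi/5)|^2 + 1*|exp(2*I*pi/5)|^2 + 1*|exp(-2*I*pi/5)|^2 + 1*|exp(4*I*pi/5)|^2]
  = (1/5)[(1) + (1) + (1) + (1) + (1)] = 5/5 = 1.
(Exp terms are combined using exp(i*s)*conj(exp(i*t)) = exp(i*(s-t)), and sums of them are collapsed using the identity that for every m > 1 the m distinct m-th roots of unity sum to 0, e.g. 1 + exp(2*I*pi/3) + exp(-2*I*pi/3) = 0.)
A character is irreducible iff <chi, chi> = 1, so this representation is irreducible.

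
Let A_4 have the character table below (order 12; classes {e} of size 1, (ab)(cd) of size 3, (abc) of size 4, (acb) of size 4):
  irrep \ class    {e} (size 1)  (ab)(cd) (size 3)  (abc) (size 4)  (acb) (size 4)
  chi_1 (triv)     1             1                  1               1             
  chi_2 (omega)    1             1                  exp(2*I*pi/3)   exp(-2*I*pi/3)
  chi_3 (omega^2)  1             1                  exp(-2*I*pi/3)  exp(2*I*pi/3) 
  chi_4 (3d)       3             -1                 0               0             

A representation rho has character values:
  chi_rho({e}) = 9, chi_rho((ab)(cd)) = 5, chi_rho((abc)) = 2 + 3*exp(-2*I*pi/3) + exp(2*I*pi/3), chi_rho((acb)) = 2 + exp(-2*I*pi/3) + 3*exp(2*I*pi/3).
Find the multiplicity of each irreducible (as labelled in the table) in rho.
Multiplicities: chi_1: 2, chi_2: 1, chi_3: 3, chi_4: 1.

Justification: Use <chi_rho, chi> = (1/|G|) sum_C |C| * chi_rho(C) * conj(chi(C)) with |G| = 12 for each irreducible chi in the table:
  <chi_rho, chi_1> = (1/12)[1*(9)*conj(1) + 3*(5)*conj(1) + 4*(2 + 3*exp(-2*I*pi/3) + exp(2*I*pi/3))*conj(1) + 4*(2 + exp(-2*I*pi/3) + 3*exp(2*I*pi/3))*conj(1)]
      = (1/12)[(9) + (15) + (8 + 12*exp(-2*I*pi/3) + 4*exp(2*I*pi/3)) + (8 + 4*exp(-2*I*pi/3) + 12*exp(2*I*pi/3))] = 24/12 = 2
  <chi_rho, chi_2> = (1/12)[1*(9)*conj(1) + 3*(5)*conj(1) + 4*(2 + 3*exp(-2*I*pi/3) + exp(2*I*pi/3))*conj(exp(2*I*pi/3)) + 4*(2 + exp(-2*I*pi/3) + 3*exp(2*I*pi/3))*conj(exp(-2*I*pi/3))]
      = (1/12)[(9) + (15) + (4 + 8*exp(-2*I*pi/3) + 12*exp(2*I*pi/3)) + (4 + 12*exp(-2*I*pi/3) + 8*exp(2*I*pi/3))] = 12/12 = 1
  <chi_rho, chi_3> = (1/12)[1*(9)*conj(1) + 3*(5)*conj(1) + 4*(2 + 3*exp(-2*I*pi/3) + exp(2*I*pi/3))*conj(exp(-2*I*pi/3)) + 4*(2 + exp(-2*I*pi/3) + 3*exp(2*I*pi/3))*conj(exp(2*I*pi/3))]
      = (1/12)[(9) + (15) + (12 + 4*exp(-2*I*pi/3) + 8*exp(2*I*pi/3)) + (12 + 8*exp(-2*I*pi/3) + 4*exp(2*I*pi/3))] = 36/12 = 3
  <chi_rho, chi_4> = (1/12)[1*(9)*conj(3) + 3*(5)*conj(-1) + 4*(2 + 3*exp(-2*I*pi/3) + exp(2*I*pi/3))*conj(0) + 4*(2 + exp(-2*I*pi/3) + 3*exp(2*I*pi/3))*conj(0)]
      = (1/12)[(27) + (-15) + (0) + (0)] = 12/12 = 1
(Exp terms are combined using exp(i*s)*conj(exp(i*t)) = exp(i*(s-t)), and sums of them are collapsed using the identity that for every m > 1 the m distinct m-th roots of unity sum to 0, e.g. 1 + exp(2*I*pi/3) + exp(-2*I*pi/3) = 0.)
Dimension check: dim(rho) = sum (mult * dim) = 2*1 + 1*1 + 3*1 + 1*3 = 9 = chi_rho(e) = 9.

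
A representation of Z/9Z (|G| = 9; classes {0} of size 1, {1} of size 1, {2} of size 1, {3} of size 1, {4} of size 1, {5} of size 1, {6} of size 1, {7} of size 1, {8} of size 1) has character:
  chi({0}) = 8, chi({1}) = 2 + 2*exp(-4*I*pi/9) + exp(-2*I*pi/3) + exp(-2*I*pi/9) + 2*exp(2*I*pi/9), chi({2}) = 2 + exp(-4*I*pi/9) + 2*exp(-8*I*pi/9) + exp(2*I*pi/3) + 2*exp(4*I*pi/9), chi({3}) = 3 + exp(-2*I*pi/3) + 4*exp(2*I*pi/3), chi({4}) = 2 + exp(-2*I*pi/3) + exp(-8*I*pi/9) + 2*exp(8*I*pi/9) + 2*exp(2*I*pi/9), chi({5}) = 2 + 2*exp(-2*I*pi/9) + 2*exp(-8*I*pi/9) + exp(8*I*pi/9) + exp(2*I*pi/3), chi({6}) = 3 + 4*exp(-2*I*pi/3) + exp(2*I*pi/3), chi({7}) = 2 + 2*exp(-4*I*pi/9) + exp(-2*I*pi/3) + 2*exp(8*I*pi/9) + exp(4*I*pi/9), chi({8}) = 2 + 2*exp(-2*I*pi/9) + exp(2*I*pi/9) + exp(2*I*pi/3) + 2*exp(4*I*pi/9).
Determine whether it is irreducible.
Not irreducible (reducible): <chi, chi> = 14 > 1.

<chi, chi> = (1/|G|) sum_C |C| * |chi(C)|^2 = (1/9)[1*|8|^2 + 1*|2 + 2*exp(-4*I*pi/9) + exp(-2*I*pi/3) + exp(-2*I*pi/9) + 2*exp(2*I*pi/9)|^2 + 1*|2 + exp(-4*I*pi/9) + 2*exp(-8*I*pi/9) + exp(2*I*pi/3) + 2*exp(4*I*pi/9)|^2 + 1*|3 + exp(-2*I*pi/3) + 4*exp(2*I*pi/3)|^2 + 1*|2 + exp(-2*I*pi/3) + exp(-8*I*pi/9) + 2*exp(8*I*pi/9) + 2*exp(2*I*pi/9)|^2 + 1*|2 + 2*exp(-2*I*pi/9) + 2*exp(-8*I*pi/9) + exp(8*I*pi/9) + exp(2*I*pi/3)|^2 + 1*|3 + 4*exp(-2*I*pi/3) + exp(2*I*pi/3)|^2 + 1*|2 + 2*exp(-4*I*pi/9) + exp(-2*I*pi/3) + 2*exp(8*I*pi/9) + exp(4*I*pi/9)|^2 + 1*|2 + 2*exp(-2*I*pi/9) + exp(2*I*pi/9) + exp(2*I*pi/3) + 2*exp(4*I*pi/9)|^2]
  = (1/9)[(64) + (14 + 7*exp(-4*I*pi/9) + 10*exp(-2*I*pi/9) + 6*exp(-2*I*pi/3) + 2*exp(-8*I*pi/9) + 2*exp(8*I*pi/9) + 6*exp(2*I*pi/3) + 10*exp(2*I*pi/9) + 7*exp(4*I*pi/9)) + (14 + 10*exp(-4*I*pi/9) + 6*exp(-2*I*pi/3) + 7*exp(-8*I*pi/9) + 2*exp(-2*I*pi/9) + 2*exp(2*I*pi/9) + 7*exp(8*I*pi/9) + 6*exp(2*I*pi/3) + 10*exp(4*I*pi/9)) + (7) + (14 + 6*exp(-2*I*pi/3) + 7*exp(-2*I*pi/9) + 10*exp(-8*I*pi/9) + 2*exp(-4*I*pi/9) + 2*exp(4*I*pi/9) + 10*exp(8*I*pi/9) + 7*exp(2*I*pi/9) + 6*exp(2*I*pi/3)) + (14 + 6*exp(-2*I*pi/3) + 7*exp(-2*I*pi/9) + 10*exp(-8*I*pi/9) + 2*exp(-4*I*pi/9) + 2*exp(4*I*pi/9) + 10*exp(8*I*pi/9) + 7*exp(2*I*pi/9) + 6*exp(2*I*pi/3)) + (7) + (14 + 10*exp(-4*I*pi/9) + 6*exp(-2*I*pi/3) + 7*exp(-8*I*pi/9) + 2*exp(-2*I*pi/9) + 2*exp(2*I*pi/9) + 7*exp(8*I*pi/9) + 6*exp(2*I*pi/3) + 10*exp(4*I*pi/9)) + (14 + 7*exp(-4*I*pi/9) + 10*exp(-2*I*pi/9) + 6*exp(-2*I*pi/3) + 2*exp(-8*I*pi/9) + 2*exp(8*I*pi/9) + 6*exp(2*I*pi/3) + 10*exp(2*I*pi/9) + 7*exp(4*I*pi/9))] = 126/9 = 14.
(Exp terms are combined using exp(i*s)*conj(exp(i*t)) = exp(i*(s-t)), and sums of them are collapsed using the identity that for every m > 1 the m distinct m-th roots of unity sum to 0, e.g. 1 + exp(2*I*pi/3) + exp(-2*I*pi/3) = 0.)
A character is irreducible iff <chi, chi> = 1, so this representation is reducible.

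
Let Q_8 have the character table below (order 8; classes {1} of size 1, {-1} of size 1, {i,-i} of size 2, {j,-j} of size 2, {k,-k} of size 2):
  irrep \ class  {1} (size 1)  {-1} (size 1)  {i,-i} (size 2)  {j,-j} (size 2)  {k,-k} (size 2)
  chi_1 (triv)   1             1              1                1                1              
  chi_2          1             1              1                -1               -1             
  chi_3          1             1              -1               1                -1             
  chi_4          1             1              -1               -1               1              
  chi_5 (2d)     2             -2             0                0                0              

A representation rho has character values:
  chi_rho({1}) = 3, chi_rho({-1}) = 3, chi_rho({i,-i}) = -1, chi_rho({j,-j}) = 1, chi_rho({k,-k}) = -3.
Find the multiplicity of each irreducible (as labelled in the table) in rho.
Multiplicities: chi_1: 0, chi_2: 1, chi_3: 2, chi_4: 0, chi_5: 0.

Working: Use <chi_rho, chi> = (1/|G|) sum_C |C| * chi_rho(C) * conj(chi(C)) with |G| = 8 for each irreducible chi in the table:
  <chi_rho, chi_1> = (1/8)[1*(3)*conj(1) + 1*(3)*conj(1) + 2*(-1)*conj(1) + 2*(1)*conj(1) + 2*(-3)*conj(1)]
      = (1/8)[(3) + (3) + (-2) + (2) + (-6)] = 0/8 = 0
  <chi_rho, chi_2> = (1/8)[1*(3)*conj(1) + 1*(3)*conj(1) + 2*(-1)*conj(1) + 2*(1)*conj(-1) + 2*(-3)*conj(-1)]
      = (1/8)[(3) + (3) + (-2) + (-2) + (6)] = 8/8 = 1
  <chi_rho, chi_3> = (1/8)[1*(3)*conj(1) + 1*(3)*conj(1) + 2*(-1)*conj(-1) + 2*(1)*conj(1) + 2*(-3)*conj(-1)]
      = (1/8)[(3) + (3) + (2) + (2) + (6)] = 16/8 = 2
  <chi_rho, chi_4> = (1/8)[1*(3)*conj(1) + 1*(3)*conj(1) + 2*(-1)*conj(-1) + 2*(1)*conj(-1) + 2*(-3)*conj(1)]
      = (1/8)[(3) + (3) + (2) + (-2) + (-6)] = 0/8 = 0
  <chi_rho, chi_5> = (1/8)[1*(3)*conj(2) + 1*(3)*conj(-2) + 2*(-1)*conj(0) + 2*(1)*conj(0) + 2*(-3)*conj(0)]
      = (1/8)[(6) + (-6) + (0) + (0) + (0)] = 0/8 = 0
Dimension check: dim(rho) = sum (mult * dim) = 0*1 + 1*1 + 2*1 + 0*1 + 0*2 = 3 = chi_rho(e) = 3.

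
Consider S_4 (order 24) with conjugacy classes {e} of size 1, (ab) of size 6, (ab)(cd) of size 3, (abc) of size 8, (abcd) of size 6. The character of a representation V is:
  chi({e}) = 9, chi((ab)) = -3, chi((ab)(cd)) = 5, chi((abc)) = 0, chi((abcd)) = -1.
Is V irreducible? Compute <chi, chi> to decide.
Not irreducible (reducible): <chi, chi> = 9 > 1.

Working: <chi, chi> = (1/|G|) sum_C |C| * |chi(C)|^2 = (1/24)[1*|9|^2 + 6*|-3|^2 + 3*|5|^2 + 8*|0|^2 + 6*|-1|^2]
  = (1/24)[(81) + (54) + (75) + (0) + (6)] = 216/24 = 9.
A character is irreducible iff <chi, chi> = 1, so this representation is reducible.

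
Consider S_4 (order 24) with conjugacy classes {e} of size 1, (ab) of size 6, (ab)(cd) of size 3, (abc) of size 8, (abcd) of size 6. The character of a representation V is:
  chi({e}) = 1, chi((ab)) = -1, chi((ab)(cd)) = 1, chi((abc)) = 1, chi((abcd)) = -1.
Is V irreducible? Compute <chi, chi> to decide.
Irreducible: <chi, chi> = 1.

Working: <chi, chi> = (1/|G|) sum_C |C| * |chi(C)|^2 = (1/24)[1*|1|^2 + 6*|-1|^2 + 3*|1|^2 + 8*|1|^2 + 6*|-1|^2]
  = (1/24)[(1) + (6) + (3) + (8) + (6)] = 24/24 = 1.
A character is irreducible iff <chi, chi> = 1, so this representation is irreducible.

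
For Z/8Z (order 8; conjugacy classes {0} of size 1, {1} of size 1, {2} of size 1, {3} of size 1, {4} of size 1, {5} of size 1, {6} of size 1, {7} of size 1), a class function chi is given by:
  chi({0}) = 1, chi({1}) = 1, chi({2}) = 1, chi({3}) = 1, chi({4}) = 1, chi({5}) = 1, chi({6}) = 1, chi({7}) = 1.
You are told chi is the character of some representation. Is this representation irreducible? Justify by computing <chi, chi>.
Irreducible: <chi, chi> = 1.

Working: <chi, chi> = (1/|G|) sum_C |C| * |chi(C)|^2 = (1/8)[1*|1|^2 + 1*|1|^2 + 1*|1|^2 + 1*|1|^2 + 1*|1|^2 + 1*|1|^2 + 1*|1|^2 + 1*|1|^2]
  = (1/8)[(1) + (1) + (1) + (1) + (1) + (1) + (1) + (1)] = 8/8 = 1.
(Exp terms are combined using exp(i*s)*conj(exp(i*t)) = exp(i*(s-t)), and sums of them are collapsed using the identity that for every m > 1 the m distinct m-th roots of unity sum to 0, e.g. 1 + exp(2*I*pi/3) + exp(-2*I*pi/3) = 0.)
A character is irreducible iff <chi, chi> = 1, so this representation is irreducible.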